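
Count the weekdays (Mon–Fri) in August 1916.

23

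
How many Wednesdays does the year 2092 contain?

53

Jan 1, 2092 is a Tuesday.
That's 366 days from start to end, counting both.
366 = 7 × 52 + 2, so there are 52 full weeks plus 2 extra days.
Each full week contributes one Wednesday: 52 so far.
The 2 extra days are Tuesday, Wednesday — 1 of them qualifies.
Total: 52 + 1 = 53.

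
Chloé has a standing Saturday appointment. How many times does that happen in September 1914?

4

September 1, 1914 is a Tuesday.
From September 1, 1914 to September 30, 1914 is 30 days inclusive.
30 = 7 × 4 + 2, so there are 4 full weeks plus 2 extra days.
Each full week contributes one Saturday: 4 so far.
The 2 extra days are Tue, Wed — none qualify.
Total: 4 + 0 = 4.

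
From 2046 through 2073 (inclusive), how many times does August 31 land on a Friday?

4

Day of week of August 31 in each year:
2046: Fri ✓, 2047: Sat, 2048: Mon, 2049: Tue, 2050: Wed, 2051: Thu, 2052: Sat, 2053: Sun, 2054: Mon, 2055: Tue, 2056: Thu, 2057: Fri ✓, 2058: Sat, 2059: Sun, 2060: Tue, 2061: Wed, 2062: Thu, 2063: Fri ✓, 2064: Sun, 2065: Mon, 2066: Tue, 2067: Wed, 2068: Fri ✓, 2069: Sat, 2070: Sun, 2071: Mon, 2072: Wed, 2073: Thu
Fridays: 2046, 2057, 2063, 2068.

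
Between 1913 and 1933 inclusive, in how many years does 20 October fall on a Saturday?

Day of week of October 20 in each year:
1913: Mon, 1914: Tue, 1915: Wed, 1916: Fri, 1917: Sat ✓, 1918: Sun, 1919: Mon, 1920: Wed, 1921: Thu, 1922: Fri, 1923: Sat ✓, 1924: Mon, 1925: Tue, 1926: Wed, 1927: Thu, 1928: Sat ✓, 1929: Sun, 1930: Mon, 1931: Tue, 1932: Thu, 1933: Fri
Saturdays: 1917, 1923, 1928.

3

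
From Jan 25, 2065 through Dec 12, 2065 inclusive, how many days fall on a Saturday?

46

Jan 25, 2065 is a Sunday.
The range spans 322 days (inclusive of both endpoints).
322 = 7 × 46, so the span is exactly 46 full weeks.
Each full week contributes one Saturday: 46 so far.
Total: 46.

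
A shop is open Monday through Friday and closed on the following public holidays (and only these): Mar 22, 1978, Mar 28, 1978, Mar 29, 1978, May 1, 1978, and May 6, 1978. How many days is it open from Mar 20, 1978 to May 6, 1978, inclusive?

31

Mar 20, 1978 is a Monday.
That's 48 days from start to end, counting both.
48 = 7 × 6 + 6, so there are 6 full weeks plus 6 extra days.
Each full week contributes 5 weekdays (Mon–Fri): 6 × 5 = 30.
The 6 extra days are Monday, Tuesday, Wednesday, Thursday, Friday, Saturday — 5 of them qualify.
Total: 30 + 5 = 35.
Holidays: Mar 22, 1978 (Wed); Mar 28, 1978 (Tue); Mar 29, 1978 (Wed); May 1, 1978 (Mon); May 6, 1978 (Sat).
4 of the 5 holidays fall on weekdays; the rest are weekends and were already excluded.
Business days: 35 − 4 = 31.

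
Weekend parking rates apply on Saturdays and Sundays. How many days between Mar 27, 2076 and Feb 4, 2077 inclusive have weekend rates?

90

Mar 27, 2076 is a Friday.
That's 315 days from start to end, counting both.
315 = 7 × 45, so the span is exactly 45 full weeks.
Each full week contributes 2 weekend days (Sat, Sun): 45 × 2 = 90.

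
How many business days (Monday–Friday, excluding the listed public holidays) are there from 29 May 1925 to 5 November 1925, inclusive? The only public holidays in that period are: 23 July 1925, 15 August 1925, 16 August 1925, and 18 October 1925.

114

29 May 1925 is a Friday.
From 29 May 1925 to 5 November 1925 is 161 days inclusive.
161 = 7 × 23, so the span is exactly 23 full weeks.
Each full week contributes 5 weekdays (Mon–Fri): 23 × 5 = 115.
Total: 115.
Holidays: 23 July 1925 (Thu); 15 August 1925 (Sat); 16 August 1925 (Sun); 18 October 1925 (Sun).
1 of the 4 holidays fall on weekdays; the rest are weekends and were already excluded.
Business days: 115 − 1 = 114.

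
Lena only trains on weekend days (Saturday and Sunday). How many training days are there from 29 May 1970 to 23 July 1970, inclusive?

16

29 May 1970 is a Friday.
The range spans 56 days (inclusive of both endpoints).
56 = 7 × 8, so the span is exactly 8 full weeks.
Each full week contributes 2 weekend days (Sat, Sun): 8 × 2 = 16.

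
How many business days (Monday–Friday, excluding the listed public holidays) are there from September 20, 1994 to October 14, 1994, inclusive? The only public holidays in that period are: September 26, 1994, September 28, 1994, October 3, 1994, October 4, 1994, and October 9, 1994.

September 20, 1994 is a Tuesday.
That's 25 days from start to end, counting both.
25 = 7 × 3 + 4, so there are 3 full weeks plus 4 extra days.
Each full week contributes 5 weekdays (Mon–Fri): 3 × 5 = 15.
The 4 extra days are Tuesday, Wednesday, Thursday, Friday — 4 of them qualify.
Total: 15 + 4 = 19.
Holidays: September 26, 1994 (Mon); September 28, 1994 (Wed); October 3, 1994 (Mon); October 4, 1994 (Tue); October 9, 1994 (Sun).
4 of the 5 holidays fall on weekdays; the rest are weekends and were already excluded.
Business days: 19 − 4 = 15.

15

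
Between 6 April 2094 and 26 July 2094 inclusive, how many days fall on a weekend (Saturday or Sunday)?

32

6 April 2094 is a Tuesday.
From 6 April 2094 to 26 July 2094 is 112 days inclusive.
112 = 7 × 16, so the span is exactly 16 full weeks.
Each full week contributes 2 weekend days (Sat, Sun): 16 × 2 = 32.
Total: 32.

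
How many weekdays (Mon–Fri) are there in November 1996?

21

1 November 1996 is a Friday.
The range spans 30 days (inclusive of both endpoints).
30 = 7 × 4 + 2, so there are 4 full weeks plus 2 extra days.
Each full week contributes 5 weekdays (Mon–Fri): 4 × 5 = 20.
The 2 extra days are Fri, Sat — 1 of them qualifies.
Total: 20 + 1 = 21.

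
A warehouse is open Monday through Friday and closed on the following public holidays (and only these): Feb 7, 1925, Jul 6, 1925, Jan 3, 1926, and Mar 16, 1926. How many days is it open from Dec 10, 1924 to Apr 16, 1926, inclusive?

Dec 10, 1924 is a Wednesday.
That's 493 days from start to end, counting both.
493 = 7 × 70 + 3, so there are 70 full weeks plus 3 extra days.
Each full week contributes 5 weekdays (Mon–Fri): 70 × 5 = 350.
The 3 extra days are Wed, Thu, Fri — 3 of them qualify.
Total: 350 + 3 = 353.
Holidays: Feb 7, 1925 (Sat); Jul 6, 1925 (Mon); Jan 3, 1926 (Sun); Mar 16, 1926 (Tue).
2 of the 4 holidays fall on weekdays; the rest are weekends and were already excluded.
Business days: 353 − 2 = 351.

351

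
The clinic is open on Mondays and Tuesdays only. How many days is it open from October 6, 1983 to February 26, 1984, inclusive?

October 6, 1983 is a Thursday.
From October 6, 1983 to February 26, 1984 is 144 days inclusive.
144 = 7 × 20 + 4, so there are 20 full weeks plus 4 extra days.
Each full week contributes 2 days from the set (Mon, Tue): 20 × 2 = 40.
The 4 extra days are Thursday, Friday, Saturday, Sunday — none qualify.
Total: 40 + 0 = 40.

40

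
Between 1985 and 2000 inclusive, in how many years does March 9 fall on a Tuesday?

Day of week of March 9 in each year:
1985: Sat, 1986: Sun, 1987: Mon, 1988: Wed, 1989: Thu, 1990: Fri, 1991: Sat, 1992: Mon, 1993: Tue ✓, 1994: Wed, 1995: Thu, 1996: Sat, 1997: Sun, 1998: Mon, 1999: Tue ✓, 2000: Thu
Tuesdays: 1993, 1999.

2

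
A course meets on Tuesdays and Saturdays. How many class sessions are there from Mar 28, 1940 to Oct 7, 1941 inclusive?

Mar 28, 1940 is a Thursday.
That's 559 days from start to end, counting both.
559 = 7 × 79 + 6, so there are 79 full weeks plus 6 extra days.
Each full week contributes 2 days from the set (Tue, Sat): 79 × 2 = 158.
The 6 extra days are Thu, Fri, Sat, Sun, Mon, Tue — 2 of them qualify.
Total: 158 + 2 = 160.

160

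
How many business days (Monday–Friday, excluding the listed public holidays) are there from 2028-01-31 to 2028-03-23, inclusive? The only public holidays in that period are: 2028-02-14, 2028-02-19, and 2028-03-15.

2028-01-31 is a Monday.
That's 53 days from start to end, counting both.
53 = 7 × 7 + 4, so there are 7 full weeks plus 4 extra days.
Each full week contributes 5 weekdays (Mon–Fri): 7 × 5 = 35.
The 4 extra days are Monday, Tuesday, Wednesday, Thursday — 4 of them qualify.
Total: 35 + 4 = 39.
Holidays: 2028-02-14 (Mon); 2028-02-19 (Sat); 2028-03-15 (Wed).
2 of the 3 holidays fall on weekdays; the rest are weekends and were already excluded.
Business days: 39 − 2 = 37.

37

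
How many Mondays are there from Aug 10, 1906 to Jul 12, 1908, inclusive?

100

Aug 10, 1906 is a Friday.
The range spans 703 days (inclusive of both endpoints).
703 = 7 × 100 + 3, so there are 100 full weeks plus 3 extra days.
Each full week contributes one Monday: 100 so far.
The 3 extra days are Friday, Saturday, Sunday — none qualify.
Total: 100 + 0 = 100.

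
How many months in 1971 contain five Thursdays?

A month has five Thursdays exactly when Thursday falls within its first (length − 28) days.
Jan: 31 days, starts Fri → 5 of Fri, Sat, Sun
Feb: 28 days, starts Mon → 5 of (none)
Mar: 31 days, starts Mon → 5 of Mon, Tue, Wed
Apr: 30 days, starts Thu → 5 of Thu, Fri ✓
May: 31 days, starts Sat → 5 of Sat, Sun, Mon
Jun: 30 days, starts Tue → 5 of Tue, Wed
Jul: 31 days, starts Thu → 5 of Thu, Fri, Sat ✓
Aug: 31 days, starts Sun → 5 of Sun, Mon, Tue
Sep: 30 days, starts Wed → 5 of Wed, Thu ✓
Oct: 31 days, starts Fri → 5 of Fri, Sat, Sun
Nov: 30 days, starts Mon → 5 of Mon, Tue
Dec: 31 days, starts Wed → 5 of Wed, Thu, Fri ✓
Months with five Thursdays: Apr, Jul, Sep, Dec.

4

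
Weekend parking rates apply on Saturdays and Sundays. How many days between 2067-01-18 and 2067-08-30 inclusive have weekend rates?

64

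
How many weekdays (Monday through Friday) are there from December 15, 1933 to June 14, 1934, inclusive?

December 15, 1933 is a Friday.
The range spans 182 days (inclusive of both endpoints).
182 = 7 × 26, so the span is exactly 26 full weeks.
Each full week contributes 5 weekdays (Mon–Fri): 26 × 5 = 130.

130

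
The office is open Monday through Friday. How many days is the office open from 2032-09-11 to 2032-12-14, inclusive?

2032-09-11 is a Saturday.
From 2032-09-11 to 2032-12-14 is 95 days inclusive.
95 = 7 × 13 + 4, so there are 13 full weeks plus 4 extra days.
Each full week contributes 5 weekdays (Mon–Fri): 13 × 5 = 65.
The 4 extra days are Saturday, Sunday, Monday, Tuesday — 2 of them qualify.
Total: 65 + 2 = 67.

67 weekdays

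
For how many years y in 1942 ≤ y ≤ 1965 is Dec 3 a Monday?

Day of week of December 3 in each year:
1942: Thu, 1943: Fri, 1944: Sun, 1945: Mon ✓, 1946: Tue, 1947: Wed, 1948: Fri, 1949: Sat, 1950: Sun, 1951: Mon ✓, 1952: Wed, 1953: Thu, 1954: Fri, 1955: Sat, 1956: Mon ✓, 1957: Tue, 1958: Wed, 1959: Thu, 1960: Sat, 1961: Sun, 1962: Mon ✓, 1963: Tue, 1964: Thu, 1965: Fri
Mondays: 1945, 1951, 1956, 1962.

4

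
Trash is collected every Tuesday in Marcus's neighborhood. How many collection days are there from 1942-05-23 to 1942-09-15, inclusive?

17 Tuesdays

1942-05-23 is a Saturday.
That's 116 days from start to end, counting both.
116 = 7 × 16 + 4, so there are 16 full weeks plus 4 extra days.
Each full week contributes one Tuesday: 16 so far.
The 4 extra days are Sat, Sun, Mon, Tue — 1 of them qualifies.
Total: 16 + 1 = 17.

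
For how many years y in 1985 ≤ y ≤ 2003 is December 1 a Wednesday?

Day of week of December 1 in each year:
1985: Sun, 1986: Mon, 1987: Tue, 1988: Thu, 1989: Fri, 1990: Sat, 1991: Sun, 1992: Tue, 1993: Wed ✓, 1994: Thu, 1995: Fri, 1996: Sun, 1997: Mon, 1998: Tue, 1999: Wed ✓, 2000: Fri, 2001: Sat, 2002: Sun, 2003: Mon
Wednesdays: 1993, 1999.

2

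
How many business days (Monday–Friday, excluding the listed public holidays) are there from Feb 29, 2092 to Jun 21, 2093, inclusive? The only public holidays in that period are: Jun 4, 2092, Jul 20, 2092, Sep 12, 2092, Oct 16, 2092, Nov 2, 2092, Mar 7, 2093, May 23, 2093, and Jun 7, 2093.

338 business days

Feb 29, 2092 is a Friday.
From Feb 29, 2092 to Jun 21, 2093 is 479 days inclusive.
479 = 7 × 68 + 3, so there are 68 full weeks plus 3 extra days.
Each full week contributes 5 weekdays (Mon–Fri): 68 × 5 = 340.
The 3 extra days are Fri, Sat, Sun — 1 of them qualifies.
Total: 340 + 1 = 341.
Holidays: Jun 4, 2092 (Wed); Jul 20, 2092 (Sun); Sep 12, 2092 (Fri); Oct 16, 2092 (Thu); Nov 2, 2092 (Sun); Mar 7, 2093 (Sat); May 23, 2093 (Sat); Jun 7, 2093 (Sun).
3 of the 8 holidays fall on weekdays; the rest are weekends and were already excluded.
Business days: 341 − 3 = 338.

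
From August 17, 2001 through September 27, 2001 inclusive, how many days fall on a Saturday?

6

August 17, 2001 is a Friday.
The range spans 42 days (inclusive of both endpoints).
42 = 7 × 6, so the span is exactly 6 full weeks.
Each full week contributes one Saturday: 6 so far.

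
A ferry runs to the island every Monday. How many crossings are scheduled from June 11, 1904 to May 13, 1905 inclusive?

48

June 11, 1904 is a Saturday.
That's 337 days from start to end, counting both.
337 = 7 × 48 + 1, so there are 48 full weeks plus 1 extra day.
Each full week contributes one Monday: 48 so far.
The 1 extra day is Saturday — none qualify.
Total: 48 + 0 = 48.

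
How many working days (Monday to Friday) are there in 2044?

261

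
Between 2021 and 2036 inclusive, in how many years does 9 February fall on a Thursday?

Day of week of February 9 in each year:
2021: Tue, 2022: Wed, 2023: Thu ✓, 2024: Fri, 2025: Sun, 2026: Mon, 2027: Tue, 2028: Wed, 2029: Fri, 2030: Sat, 2031: Sun, 2032: Mon, 2033: Wed, 2034: Thu ✓, 2035: Fri, 2036: Sat
Thursdays: 2023, 2034.

2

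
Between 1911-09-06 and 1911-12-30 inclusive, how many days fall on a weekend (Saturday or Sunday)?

33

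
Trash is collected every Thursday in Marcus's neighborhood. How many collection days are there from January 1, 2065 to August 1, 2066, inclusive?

83 Thursdays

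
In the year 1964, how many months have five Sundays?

A month has five Sundays exactly when Sunday falls within its first (length − 28) days.
Jan: 31 days, starts Wed → 5 of Wed, Thu, Fri
Feb: 29 days, starts Sat → 5 of Sat
Mar: 31 days, starts Sun → 5 of Sun, Mon, Tue ✓
Apr: 30 days, starts Wed → 5 of Wed, Thu
May: 31 days, starts Fri → 5 of Fri, Sat, Sun ✓
Jun: 30 days, starts Mon → 5 of Mon, Tue
Jul: 31 days, starts Wed → 5 of Wed, Thu, Fri
Aug: 31 days, starts Sat → 5 of Sat, Sun, Mon ✓
Sep: 30 days, starts Tue → 5 of Tue, Wed
Oct: 31 days, starts Thu → 5 of Thu, Fri, Sat
Nov: 30 days, starts Sun → 5 of Sun, Mon ✓
Dec: 31 days, starts Tue → 5 of Tue, Wed, Thu
Months with five Sundays: Mar, May, Aug, Nov.

4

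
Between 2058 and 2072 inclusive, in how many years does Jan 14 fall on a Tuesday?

Day of week of January 14 in each year:
2058: Mon, 2059: Tue ✓, 2060: Wed, 2061: Fri, 2062: Sat, 2063: Sun, 2064: Mon, 2065: Wed, 2066: Thu, 2067: Fri, 2068: Sat, 2069: Mon, 2070: Tue ✓, 2071: Wed, 2072: Thu
Tuesdays: 2059, 2070.

2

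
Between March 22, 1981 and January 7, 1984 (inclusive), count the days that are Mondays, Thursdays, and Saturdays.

438

March 22, 1981 is a Sunday.
From March 22, 1981 to January 7, 1984 is 1022 days inclusive.
1022 = 7 × 146, so the span is exactly 146 full weeks.
Each full week contributes 3 days from the set (Mon, Thu, Sat): 146 × 3 = 438.
Total: 438.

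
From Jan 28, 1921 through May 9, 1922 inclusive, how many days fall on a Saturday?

67

Jan 28, 1921 is a Friday.
That's 467 days from start to end, counting both.
467 = 7 × 66 + 5, so there are 66 full weeks plus 5 extra days.
Each full week contributes one Saturday: 66 so far.
The 5 extra days are Fri, Sat, Sun, Mon, Tue — 1 of them qualifies.
Total: 66 + 1 = 67.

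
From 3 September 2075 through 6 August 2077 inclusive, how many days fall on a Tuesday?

3 September 2075 is a Tuesday.
From 3 September 2075 to 6 August 2077 is 704 days inclusive.
704 = 7 × 100 + 4, so there are 100 full weeks plus 4 extra days.
Each full week contributes one Tuesday: 100 so far.
The 4 extra days are Tuesday, Wednesday, Thursday, Friday — 1 of them qualifies.
Total: 100 + 1 = 101.

101 Tuesdays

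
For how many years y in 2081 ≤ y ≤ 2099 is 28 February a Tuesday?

Day of week of February 28 in each year:
2081: Fri, 2082: Sat, 2083: Sun, 2084: Mon, 2085: Wed, 2086: Thu, 2087: Fri, 2088: Sat, 2089: Mon, 2090: Tue ✓, 2091: Wed, 2092: Thu, 2093: Sat, 2094: Sun, 2095: Mon, 2096: Tue ✓, 2097: Thu, 2098: Fri, 2099: Sat
Tuesdays: 2090, 2096.

2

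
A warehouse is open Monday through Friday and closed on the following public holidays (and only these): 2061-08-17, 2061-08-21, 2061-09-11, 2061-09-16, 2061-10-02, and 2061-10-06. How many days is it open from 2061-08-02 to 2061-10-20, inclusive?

2061-08-02 is a Tuesday.
The range spans 80 days (inclusive of both endpoints).
80 = 7 × 11 + 3, so there are 11 full weeks plus 3 extra days.
Each full week contributes 5 weekdays (Mon–Fri): 11 × 5 = 55.
The 3 extra days are Tuesday, Wednesday, Thursday — 3 of them qualify.
Total: 55 + 3 = 58.
Holidays: 2061-08-17 (Wed); 2061-08-21 (Sun); 2061-09-11 (Sun); 2061-09-16 (Fri); 2061-10-02 (Sun); 2061-10-06 (Thu).
3 of the 6 holidays fall on weekdays; the rest are weekends and were already excluded.
Business days: 58 − 3 = 55.

55 business days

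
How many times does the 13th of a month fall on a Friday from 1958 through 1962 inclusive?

Friday-the-13ths by year:
1958: Jun
1959: Feb, Mar, Nov
1960: May
1961: Jan, Oct
1962: Apr, Jul

9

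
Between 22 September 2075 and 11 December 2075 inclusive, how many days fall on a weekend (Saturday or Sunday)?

23

22 September 2075 is a Sunday.
From 22 September 2075 to 11 December 2075 is 81 days inclusive.
81 = 7 × 11 + 4, so there are 11 full weeks plus 4 extra days.
Each full week contributes 2 weekend days (Sat, Sun): 11 × 2 = 22.
The 4 extra days are Sunday, Monday, Tuesday, Wednesday — 1 of them qualifies.
Total: 22 + 1 = 23.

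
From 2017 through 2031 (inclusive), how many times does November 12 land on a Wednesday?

2

Day of week of November 12 in each year:
2017: Sun, 2018: Mon, 2019: Tue, 2020: Thu, 2021: Fri, 2022: Sat, 2023: Sun, 2024: Tue, 2025: Wed ✓, 2026: Thu, 2027: Fri, 2028: Sun, 2029: Mon, 2030: Tue, 2031: Wed ✓
Wednesdays: 2025, 2031.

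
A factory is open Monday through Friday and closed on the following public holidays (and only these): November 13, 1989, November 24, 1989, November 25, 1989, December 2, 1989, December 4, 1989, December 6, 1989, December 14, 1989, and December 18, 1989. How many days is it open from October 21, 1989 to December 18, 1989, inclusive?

35 business days

October 21, 1989 is a Saturday.
From October 21, 1989 to December 18, 1989 is 59 days inclusive.
59 = 7 × 8 + 3, so there are 8 full weeks plus 3 extra days.
Each full week contributes 5 weekdays (Mon–Fri): 8 × 5 = 40.
The 3 extra days are Saturday, Sunday, Monday — 1 of them qualifies.
Total: 40 + 1 = 41.
Holidays: November 13, 1989 (Mon); November 24, 1989 (Fri); November 25, 1989 (Sat); December 2, 1989 (Sat); December 4, 1989 (Mon); December 6, 1989 (Wed); December 14, 1989 (Thu); December 18, 1989 (Mon).
6 of the 8 holidays fall on weekdays; the rest are weekends and were already excluded.
Business days: 41 − 6 = 35.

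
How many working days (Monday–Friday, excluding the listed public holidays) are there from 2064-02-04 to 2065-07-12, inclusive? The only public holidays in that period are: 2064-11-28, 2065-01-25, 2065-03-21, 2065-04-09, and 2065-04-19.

2064-02-04 is a Monday.
That's 525 days from start to end, counting both.
525 = 7 × 75, so the span is exactly 75 full weeks.
Each full week contributes 5 weekdays (Mon–Fri): 75 × 5 = 375.
Holidays: 2064-11-28 (Fri); 2065-01-25 (Sun); 2065-03-21 (Sat); 2065-04-09 (Thu); 2065-04-19 (Sun).
2 of the 5 holidays fall on weekdays; the rest are weekends and were already excluded.
Business days: 375 − 2 = 373.

373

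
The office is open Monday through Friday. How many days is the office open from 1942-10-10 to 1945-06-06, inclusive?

693

1942-10-10 is a Saturday.
From 1942-10-10 to 1945-06-06 is 971 days inclusive.
971 = 7 × 138 + 5, so there are 138 full weeks plus 5 extra days.
Each full week contributes 5 weekdays (Mon–Fri): 138 × 5 = 690.
The 5 extra days are Sat, Sun, Mon, Tue, Wed — 3 of them qualify.
Total: 690 + 3 = 693.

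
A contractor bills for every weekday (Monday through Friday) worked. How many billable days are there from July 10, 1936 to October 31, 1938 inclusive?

602

July 10, 1936 is a Friday.
The range spans 844 days (inclusive of both endpoints).
844 = 7 × 120 + 4, so there are 120 full weeks plus 4 extra days.
Each full week contributes 5 weekdays (Mon–Fri): 120 × 5 = 600.
The 4 extra days are Friday, Saturday, Sunday, Monday — 2 of them qualify.
Total: 600 + 2 = 602.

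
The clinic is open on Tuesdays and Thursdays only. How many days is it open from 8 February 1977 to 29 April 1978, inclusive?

128

8 February 1977 is a Tuesday.
From 8 February 1977 to 29 April 1978 is 446 days inclusive.
446 = 7 × 63 + 5, so there are 63 full weeks plus 5 extra days.
Each full week contributes 2 days from the set (Tue, Thu): 63 × 2 = 126.
The 5 extra days are Tuesday, Wednesday, Thursday, Friday, Saturday — 2 of them qualify.
Total: 126 + 2 = 128.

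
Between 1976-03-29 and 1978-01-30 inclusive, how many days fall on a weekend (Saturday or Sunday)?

1976-03-29 is a Monday.
From 1976-03-29 to 1978-01-30 is 673 days inclusive.
673 = 7 × 96 + 1, so there are 96 full weeks plus 1 extra day.
Each full week contributes 2 weekend days (Sat, Sun): 96 × 2 = 192.
The 1 extra day is Mon — none qualify.
Total: 192 + 0 = 192.

192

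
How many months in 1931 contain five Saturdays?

A month has five Saturdays exactly when Saturday falls within its first (length − 28) days.
Jan: 31 days, starts Thu → 5 of Thu, Fri, Sat ✓
Feb: 28 days, starts Sun → 5 of (none)
Mar: 31 days, starts Sun → 5 of Sun, Mon, Tue
Apr: 30 days, starts Wed → 5 of Wed, Thu
May: 31 days, starts Fri → 5 of Fri, Sat, Sun ✓
Jun: 30 days, starts Mon → 5 of Mon, Tue
Jul: 31 days, starts Wed → 5 of Wed, Thu, Fri
Aug: 31 days, starts Sat → 5 of Sat, Sun, Mon ✓
Sep: 30 days, starts Tue → 5 of Tue, Wed
Oct: 31 days, starts Thu → 5 of Thu, Fri, Sat ✓
Nov: 30 days, starts Sun → 5 of Sun, Mon
Dec: 31 days, starts Tue → 5 of Tue, Wed, Thu
Months with five Saturdays: Jan, May, Aug, Oct.

4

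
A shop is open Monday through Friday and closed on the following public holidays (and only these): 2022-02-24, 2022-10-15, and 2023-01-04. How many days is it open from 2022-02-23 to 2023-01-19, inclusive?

235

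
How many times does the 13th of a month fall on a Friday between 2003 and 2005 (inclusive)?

Friday-the-13ths by year:
2003: Jun
2004: Feb, Aug
2005: May

4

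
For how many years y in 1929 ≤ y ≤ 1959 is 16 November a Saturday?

Day of week of November 16 in each year:
1929: Sat ✓, 1930: Sun, 1931: Mon, 1932: Wed, 1933: Thu, 1934: Fri, 1935: Sat ✓, 1936: Mon, 1937: Tue, 1938: Wed, 1939: Thu, 1940: Sat ✓, 1941: Sun, 1942: Mon, 1943: Tue, 1944: Thu, 1945: Fri, 1946: Sat ✓, 1947: Sun, 1948: Tue, 1949: Wed, 1950: Thu, 1951: Fri, 1952: Sun, 1953: Mon, 1954: Tue, 1955: Wed, 1956: Fri, 1957: Sat ✓, 1958: Sun, 1959: Mon
Saturdays: 1929, 1935, 1940, 1946, 1957.

5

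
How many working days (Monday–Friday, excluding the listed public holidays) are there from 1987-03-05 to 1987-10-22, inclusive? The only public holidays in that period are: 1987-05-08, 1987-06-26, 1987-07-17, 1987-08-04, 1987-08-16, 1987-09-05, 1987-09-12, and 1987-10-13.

1987-03-05 is a Thursday.
That's 232 days from start to end, counting both.
232 = 7 × 33 + 1, so there are 33 full weeks plus 1 extra day.
Each full week contributes 5 weekdays (Mon–Fri): 33 × 5 = 165.
The 1 extra day is Thu — 1 of them qualifies.
Total: 165 + 1 = 166.
Holidays: 1987-05-08 (Fri); 1987-06-26 (Fri); 1987-07-17 (Fri); 1987-08-04 (Tue); 1987-08-16 (Sun); 1987-09-05 (Sat); 1987-09-12 (Sat); 1987-10-13 (Tue).
5 of the 8 holidays fall on weekdays; the rest are weekends and were already excluded.
Business days: 166 − 5 = 161.

161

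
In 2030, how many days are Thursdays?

52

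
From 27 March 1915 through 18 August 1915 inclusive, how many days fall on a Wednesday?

21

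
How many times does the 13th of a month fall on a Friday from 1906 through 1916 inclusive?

18

Friday-the-13ths by year:
1906: Apr, Jul
1907: Sep, Dec
1908: Mar, Nov
1909: Aug
1910: May
1911: Jan, Oct
1912: Sep, Dec
1913: Jun
1914: Feb, Mar, Nov
1915: Aug
1916: Oct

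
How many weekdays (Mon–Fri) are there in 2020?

262 weekdays

Jan 1, 2020 is a Wednesday.
That's 366 days from start to end, counting both.
366 = 7 × 52 + 2, so there are 52 full weeks plus 2 extra days.
Each full week contributes 5 weekdays (Mon–Fri): 52 × 5 = 260.
The 2 extra days are Wed, Thu — 2 of them qualify.
Total: 260 + 2 = 262.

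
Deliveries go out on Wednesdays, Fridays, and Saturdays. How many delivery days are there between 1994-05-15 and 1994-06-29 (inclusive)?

1994-05-15 is a Sunday.
The range spans 46 days (inclusive of both endpoints).
46 = 7 × 6 + 4, so there are 6 full weeks plus 4 extra days.
Each full week contributes 3 days from the set (Wed, Fri, Sat): 6 × 3 = 18.
The 4 extra days are Sun, Mon, Tue, Wed — 1 of them qualifies.
Total: 18 + 1 = 19.

19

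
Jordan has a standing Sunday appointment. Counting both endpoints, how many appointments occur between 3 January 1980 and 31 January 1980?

4

3 January 1980 is a Thursday.
From 3 January 1980 to 31 January 1980 is 29 days inclusive.
29 = 7 × 4 + 1, so there are 4 full weeks plus 1 extra day.
Each full week contributes one Sunday: 4 so far.
The 1 extra day is Thu — none qualify.
Total: 4 + 0 = 4.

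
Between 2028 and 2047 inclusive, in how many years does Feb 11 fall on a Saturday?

Day of week of February 11 in each year:
2028: Fri, 2029: Sun, 2030: Mon, 2031: Tue, 2032: Wed, 2033: Fri, 2034: Sat ✓, 2035: Sun, 2036: Mon, 2037: Wed, 2038: Thu, 2039: Fri, 2040: Sat ✓, 2041: Mon, 2042: Tue, 2043: Wed, 2044: Thu, 2045: Sat ✓, 2046: Sun, 2047: Mon
Saturdays: 2034, 2040, 2045.

3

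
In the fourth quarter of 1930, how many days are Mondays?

1930-10-01 is a Wednesday.
That's 92 days from start to end, counting both.
92 = 7 × 13 + 1, so there are 13 full weeks plus 1 extra day.
Each full week contributes one Monday: 13 so far.
The 1 extra day is Wed — none qualify.
Total: 13 + 0 = 13.

13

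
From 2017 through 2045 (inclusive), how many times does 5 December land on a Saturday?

4

Day of week of December 5 in each year:
2017: Tue, 2018: Wed, 2019: Thu, 2020: Sat ✓, 2021: Sun, 2022: Mon, 2023: Tue, 2024: Thu, 2025: Fri, 2026: Sat ✓, 2027: Sun, 2028: Tue, 2029: Wed, 2030: Thu, 2031: Fri, 2032: Sun, 2033: Mon, 2034: Tue, 2035: Wed, 2036: Fri, 2037: Sat ✓, 2038: Sun, 2039: Mon, 2040: Wed, 2041: Thu, 2042: Fri, 2043: Sat ✓, 2044: Mon, 2045: Tue
Saturdays: 2020, 2026, 2037, 2043.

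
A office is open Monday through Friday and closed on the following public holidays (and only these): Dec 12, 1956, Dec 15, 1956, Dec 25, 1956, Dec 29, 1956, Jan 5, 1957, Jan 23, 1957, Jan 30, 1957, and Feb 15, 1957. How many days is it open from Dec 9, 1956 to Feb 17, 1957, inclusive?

45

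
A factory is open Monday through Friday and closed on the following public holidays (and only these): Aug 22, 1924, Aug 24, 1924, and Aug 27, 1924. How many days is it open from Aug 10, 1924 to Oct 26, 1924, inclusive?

53 business days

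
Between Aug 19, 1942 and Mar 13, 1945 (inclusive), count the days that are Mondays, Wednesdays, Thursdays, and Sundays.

536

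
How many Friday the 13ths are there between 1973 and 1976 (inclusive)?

7

Friday-the-13ths by year:
1973: Apr, Jul
1974: Sep, Dec
1975: Jun
1976: Feb, Aug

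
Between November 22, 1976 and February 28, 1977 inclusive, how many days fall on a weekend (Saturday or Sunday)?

28

November 22, 1976 is a Monday.
From November 22, 1976 to February 28, 1977 is 99 days inclusive.
99 = 7 × 14 + 1, so there are 14 full weeks plus 1 extra day.
Each full week contributes 2 weekend days (Sat, Sun): 14 × 2 = 28.
The 1 extra day is Mon — none qualify.
Total: 28 + 0 = 28.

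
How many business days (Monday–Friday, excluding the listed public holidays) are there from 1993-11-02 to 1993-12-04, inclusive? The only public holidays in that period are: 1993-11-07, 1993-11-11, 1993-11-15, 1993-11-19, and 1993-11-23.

1993-11-02 is a Tuesday.
From 1993-11-02 to 1993-12-04 is 33 days inclusive.
33 = 7 × 4 + 5, so there are 4 full weeks plus 5 extra days.
Each full week contributes 5 weekdays (Mon–Fri): 4 × 5 = 20.
The 5 extra days are Tue, Wed, Thu, Fri, Sat — 4 of them qualify.
Total: 20 + 4 = 24.
Holidays: 1993-11-07 (Sun); 1993-11-11 (Thu); 1993-11-15 (Mon); 1993-11-19 (Fri); 1993-11-23 (Tue).
4 of the 5 holidays fall on weekdays; the rest are weekends and were already excluded.
Business days: 24 − 4 = 20.

20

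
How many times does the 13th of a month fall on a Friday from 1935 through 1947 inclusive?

Friday-the-13ths by year:
1935: Sep, Dec
1936: Mar, Nov
1937: Aug
1938: May
1939: Jan, Oct
1940: Sep, Dec
1941: Jun
1942: Feb, Mar, Nov
1943: Aug
1944: Oct
1945: Apr, Jul
1946: Sep, Dec
1947: Jun

21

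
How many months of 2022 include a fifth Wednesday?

4

A month has five Wednesdays exactly when Wednesday falls within its first (length − 28) days.
Jan: 31 days, starts Sat → 5 of Sat, Sun, Mon
Feb: 28 days, starts Tue → 5 of (none)
Mar: 31 days, starts Tue → 5 of Tue, Wed, Thu ✓
Apr: 30 days, starts Fri → 5 of Fri, Sat
May: 31 days, starts Sun → 5 of Sun, Mon, Tue
Jun: 30 days, starts Wed → 5 of Wed, Thu ✓
Jul: 31 days, starts Fri → 5 of Fri, Sat, Sun
Aug: 31 days, starts Mon → 5 of Mon, Tue, Wed ✓
Sep: 30 days, starts Thu → 5 of Thu, Fri
Oct: 31 days, starts Sat → 5 of Sat, Sun, Mon
Nov: 30 days, starts Tue → 5 of Tue, Wed ✓
Dec: 31 days, starts Thu → 5 of Thu, Fri, Sat
Months with five Wednesdays: Mar, Jun, Aug, Nov.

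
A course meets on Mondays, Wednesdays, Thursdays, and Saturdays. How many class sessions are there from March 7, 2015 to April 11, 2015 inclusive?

March 7, 2015 is a Saturday.
From March 7, 2015 to April 11, 2015 is 36 days inclusive.
36 = 7 × 5 + 1, so there are 5 full weeks plus 1 extra day.
Each full week contributes 4 days from the set (Mon, Wed, Thu, Sat): 5 × 4 = 20.
The 1 extra day is Sat — 1 of them qualifies.
Total: 20 + 1 = 21.

21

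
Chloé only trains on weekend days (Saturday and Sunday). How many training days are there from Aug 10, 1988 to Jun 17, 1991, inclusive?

Aug 10, 1988 is a Wednesday.
That's 1042 days from start to end, counting both.
1042 = 7 × 148 + 6, so there are 148 full weeks plus 6 extra days.
Each full week contributes 2 weekend days (Sat, Sun): 148 × 2 = 296.
The 6 extra days are Wed, Thu, Fri, Sat, Sun, Mon — 2 of them qualify.
Total: 296 + 2 = 298.

298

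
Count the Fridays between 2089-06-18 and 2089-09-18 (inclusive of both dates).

2089-06-18 is a Saturday.
The range spans 93 days (inclusive of both endpoints).
93 = 7 × 13 + 2, so there are 13 full weeks plus 2 extra days.
Each full week contributes one Friday: 13 so far.
The 2 extra days are Sat, Sun — none qualify.
Total: 13 + 0 = 13.

13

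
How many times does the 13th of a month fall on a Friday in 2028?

The 13th falls on a Friday when the month's 13th has weekday Fri.
Jan 13 is Thu; Feb 13 is Sun; Mar 13 is Mon; Apr 13 is Thu; May 13 is Sat; Jun 13 is Tue; Jul 13 is Thu; Aug 13 is Sun; Sep 13 is Wed; Oct 13 is Fri ✓; Nov 13 is Mon; Dec 13 is Wed.
Friday the 13ths: Oct.

1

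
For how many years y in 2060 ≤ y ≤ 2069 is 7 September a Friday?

2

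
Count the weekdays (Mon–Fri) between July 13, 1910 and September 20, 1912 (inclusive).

573 weekdays

July 13, 1910 is a Wednesday.
From July 13, 1910 to September 20, 1912 is 801 days inclusive.
801 = 7 × 114 + 3, so there are 114 full weeks plus 3 extra days.
Each full week contributes 5 weekdays (Mon–Fri): 114 × 5 = 570.
The 3 extra days are Wednesday, Thursday, Friday — 3 of them qualify.
Total: 570 + 3 = 573.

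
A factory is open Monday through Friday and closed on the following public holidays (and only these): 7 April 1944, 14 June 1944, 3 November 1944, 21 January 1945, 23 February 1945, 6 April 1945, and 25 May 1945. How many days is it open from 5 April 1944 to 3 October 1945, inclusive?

385

5 April 1944 is a Wednesday.
From 5 April 1944 to 3 October 1945 is 547 days inclusive.
547 = 7 × 78 + 1, so there are 78 full weeks plus 1 extra day.
Each full week contributes 5 weekdays (Mon–Fri): 78 × 5 = 390.
The 1 extra day is Wednesday — 1 of them qualifies.
Total: 390 + 1 = 391.
Holidays: 7 April 1944 (Fri); 14 June 1944 (Wed); 3 November 1944 (Fri); 21 January 1945 (Sun); 23 February 1945 (Fri); 6 April 1945 (Fri); 25 May 1945 (Fri).
6 of the 7 holidays fall on weekdays; the rest are weekends and were already excluded.
Business days: 391 − 6 = 385.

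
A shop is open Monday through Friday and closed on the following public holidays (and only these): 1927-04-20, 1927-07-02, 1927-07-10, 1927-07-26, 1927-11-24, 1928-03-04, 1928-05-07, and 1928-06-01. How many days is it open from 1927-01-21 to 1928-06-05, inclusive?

353

1927-01-21 is a Friday.
From 1927-01-21 to 1928-06-05 is 502 days inclusive.
502 = 7 × 71 + 5, so there are 71 full weeks plus 5 extra days.
Each full week contributes 5 weekdays (Mon–Fri): 71 × 5 = 355.
The 5 extra days are Fri, Sat, Sun, Mon, Tue — 3 of them qualify.
Total: 355 + 3 = 358.
Holidays: 1927-04-20 (Wed); 1927-07-02 (Sat); 1927-07-10 (Sun); 1927-07-26 (Tue); 1927-11-24 (Thu); 1928-03-04 (Sun); 1928-05-07 (Mon); 1928-06-01 (Fri).
5 of the 8 holidays fall on weekdays; the rest are weekends and were already excluded.
Business days: 358 − 5 = 353.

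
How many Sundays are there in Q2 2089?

13

April 1, 2089 is a Friday.
From April 1, 2089 to June 30, 2089 is 91 days inclusive.
91 = 7 × 13, so the span is exactly 13 full weeks.
Each full week contributes one Sunday: 13 so far.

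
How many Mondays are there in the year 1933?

52

Jan 1, 1933 is a Sunday.
From Jan 1, 1933 to Dec 31, 1933 is 365 days inclusive.
365 = 7 × 52 + 1, so there are 52 full weeks plus 1 extra day.
Each full week contributes one Monday: 52 so far.
The 1 extra day is Sun — none qualify.
Total: 52 + 0 = 52.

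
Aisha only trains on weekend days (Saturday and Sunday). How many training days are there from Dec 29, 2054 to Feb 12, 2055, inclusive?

12

Dec 29, 2054 is a Tuesday.
From Dec 29, 2054 to Feb 12, 2055 is 46 days inclusive.
46 = 7 × 6 + 4, so there are 6 full weeks plus 4 extra days.
Each full week contributes 2 weekend days (Sat, Sun): 6 × 2 = 12.
The 4 extra days are Tuesday, Wednesday, Thursday, Friday — none qualify.
Total: 12 + 0 = 12.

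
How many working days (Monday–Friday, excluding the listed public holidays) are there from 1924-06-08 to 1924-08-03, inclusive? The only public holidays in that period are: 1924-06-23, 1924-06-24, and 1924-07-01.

37 working days

1924-06-08 is a Sunday.
From 1924-06-08 to 1924-08-03 is 57 days inclusive.
57 = 7 × 8 + 1, so there are 8 full weeks plus 1 extra day.
Each full week contributes 5 weekdays (Mon–Fri): 8 × 5 = 40.
The 1 extra day is Sun — none qualify.
Total: 40 + 0 = 40.
Holidays: 1924-06-23 (Mon); 1924-06-24 (Tue); 1924-07-01 (Tue).
All 3 holidays fall on weekdays, so subtract 3.
Business days: 40 − 3 = 37.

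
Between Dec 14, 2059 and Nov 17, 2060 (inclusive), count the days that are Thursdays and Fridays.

96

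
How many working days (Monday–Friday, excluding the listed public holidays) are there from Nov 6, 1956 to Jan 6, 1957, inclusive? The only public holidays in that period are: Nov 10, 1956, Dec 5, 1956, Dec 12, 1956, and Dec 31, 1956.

41 working days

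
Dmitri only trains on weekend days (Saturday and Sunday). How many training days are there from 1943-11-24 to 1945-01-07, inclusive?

118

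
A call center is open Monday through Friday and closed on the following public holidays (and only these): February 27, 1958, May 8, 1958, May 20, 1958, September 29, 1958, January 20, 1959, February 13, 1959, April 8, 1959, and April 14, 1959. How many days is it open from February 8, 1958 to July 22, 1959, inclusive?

February 8, 1958 is a Saturday.
From February 8, 1958 to July 22, 1959 is 530 days inclusive.
530 = 7 × 75 + 5, so there are 75 full weeks plus 5 extra days.
Each full week contributes 5 weekdays (Mon–Fri): 75 × 5 = 375.
The 5 extra days are Sat, Sun, Mon, Tue, Wed — 3 of them qualify.
Total: 375 + 3 = 378.
Holidays: February 27, 1958 (Thu); May 8, 1958 (Thu); May 20, 1958 (Tue); September 29, 1958 (Mon); January 20, 1959 (Tue); February 13, 1959 (Fri); April 8, 1959 (Wed); April 14, 1959 (Tue).
All 8 holidays fall on weekdays, so subtract 8.
Business days: 378 − 8 = 370.

370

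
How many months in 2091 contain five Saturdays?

4

A month has five Saturdays exactly when Saturday falls within its first (length − 28) days.
Jan: 31 days, starts Mon → 5 of Mon, Tue, Wed
Feb: 28 days, starts Thu → 5 of (none)
Mar: 31 days, starts Thu → 5 of Thu, Fri, Sat ✓
Apr: 30 days, starts Sun → 5 of Sun, Mon
May: 31 days, starts Tue → 5 of Tue, Wed, Thu
Jun: 30 days, starts Fri → 5 of Fri, Sat ✓
Jul: 31 days, starts Sun → 5 of Sun, Mon, Tue
Aug: 31 days, starts Wed → 5 of Wed, Thu, Fri
Sep: 30 days, starts Sat → 5 of Sat, Sun ✓
Oct: 31 days, starts Mon → 5 of Mon, Tue, Wed
Nov: 30 days, starts Thu → 5 of Thu, Fri
Dec: 31 days, starts Sat → 5 of Sat, Sun, Mon ✓
Months with five Saturdays: Mar, Jun, Sep, Dec.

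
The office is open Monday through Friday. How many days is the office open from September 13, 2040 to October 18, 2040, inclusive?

26 weekdays

September 13, 2040 is a Thursday.
The range spans 36 days (inclusive of both endpoints).
36 = 7 × 5 + 1, so there are 5 full weeks plus 1 extra day.
Each full week contributes 5 weekdays (Mon–Fri): 5 × 5 = 25.
The 1 extra day is Thu — 1 of them qualifies.
Total: 25 + 1 = 26.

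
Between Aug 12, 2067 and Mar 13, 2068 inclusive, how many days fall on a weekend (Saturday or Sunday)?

Aug 12, 2067 is a Friday.
From Aug 12, 2067 to Mar 13, 2068 is 215 days inclusive.
215 = 7 × 30 + 5, so there are 30 full weeks plus 5 extra days.
Each full week contributes 2 weekend days (Sat, Sun): 30 × 2 = 60.
The 5 extra days are Friday, Saturday, Sunday, Monday, Tuesday — 2 of them qualify.
Total: 60 + 2 = 62.

62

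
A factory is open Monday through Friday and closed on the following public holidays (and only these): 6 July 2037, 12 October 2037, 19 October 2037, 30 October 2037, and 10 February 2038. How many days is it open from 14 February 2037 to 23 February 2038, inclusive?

14 February 2037 is a Saturday.
The range spans 375 days (inclusive of both endpoints).
375 = 7 × 53 + 4, so there are 53 full weeks plus 4 extra days.
Each full week contributes 5 weekdays (Mon–Fri): 53 × 5 = 265.
The 4 extra days are Saturday, Sunday, Monday, Tuesday — 2 of them qualify.
Total: 265 + 2 = 267.
Holidays: 6 July 2037 (Mon); 12 October 2037 (Mon); 19 October 2037 (Mon); 30 October 2037 (Fri); 10 February 2038 (Wed).
All 5 holidays fall on weekdays, so subtract 5.
Business days: 267 − 5 = 262.

262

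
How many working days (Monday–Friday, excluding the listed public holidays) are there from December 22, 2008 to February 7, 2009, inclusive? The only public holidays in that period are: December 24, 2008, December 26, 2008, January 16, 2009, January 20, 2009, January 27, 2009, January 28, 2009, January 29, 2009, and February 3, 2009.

27 working days

December 22, 2008 is a Monday.
That's 48 days from start to end, counting both.
48 = 7 × 6 + 6, so there are 6 full weeks plus 6 extra days.
Each full week contributes 5 weekdays (Mon–Fri): 6 × 5 = 30.
The 6 extra days are Mon, Tue, Wed, Thu, Fri, Sat — 5 of them qualify.
Total: 30 + 5 = 35.
Holidays: December 24, 2008 (Wed); December 26, 2008 (Fri); January 16, 2009 (Fri); January 20, 2009 (Tue); January 27, 2009 (Tue); January 28, 2009 (Wed); January 29, 2009 (Thu); February 3, 2009 (Tue).
All 8 holidays fall on weekdays, so subtract 8.
Business days: 35 − 8 = 27.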